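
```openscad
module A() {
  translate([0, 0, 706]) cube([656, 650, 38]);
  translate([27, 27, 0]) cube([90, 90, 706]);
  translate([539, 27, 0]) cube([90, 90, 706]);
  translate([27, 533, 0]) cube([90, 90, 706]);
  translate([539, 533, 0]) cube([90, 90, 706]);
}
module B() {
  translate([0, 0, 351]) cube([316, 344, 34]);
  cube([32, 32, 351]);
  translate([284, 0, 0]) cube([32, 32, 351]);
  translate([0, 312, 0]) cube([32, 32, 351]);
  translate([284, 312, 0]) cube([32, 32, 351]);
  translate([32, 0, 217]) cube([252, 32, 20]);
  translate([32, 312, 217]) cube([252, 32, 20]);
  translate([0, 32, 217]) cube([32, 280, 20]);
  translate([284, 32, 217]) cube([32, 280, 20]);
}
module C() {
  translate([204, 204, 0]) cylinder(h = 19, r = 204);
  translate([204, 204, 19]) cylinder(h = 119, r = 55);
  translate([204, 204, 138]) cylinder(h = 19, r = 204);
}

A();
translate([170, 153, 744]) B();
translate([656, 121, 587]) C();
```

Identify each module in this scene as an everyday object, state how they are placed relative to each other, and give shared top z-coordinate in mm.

Both tops at z = 744 mm.

A is a table. B is a stool. C is a spool. The stool is on top of the table, centred. The spool is beside the table with their tops flush at z = 744. The shared top z-coordinate is 744 mm.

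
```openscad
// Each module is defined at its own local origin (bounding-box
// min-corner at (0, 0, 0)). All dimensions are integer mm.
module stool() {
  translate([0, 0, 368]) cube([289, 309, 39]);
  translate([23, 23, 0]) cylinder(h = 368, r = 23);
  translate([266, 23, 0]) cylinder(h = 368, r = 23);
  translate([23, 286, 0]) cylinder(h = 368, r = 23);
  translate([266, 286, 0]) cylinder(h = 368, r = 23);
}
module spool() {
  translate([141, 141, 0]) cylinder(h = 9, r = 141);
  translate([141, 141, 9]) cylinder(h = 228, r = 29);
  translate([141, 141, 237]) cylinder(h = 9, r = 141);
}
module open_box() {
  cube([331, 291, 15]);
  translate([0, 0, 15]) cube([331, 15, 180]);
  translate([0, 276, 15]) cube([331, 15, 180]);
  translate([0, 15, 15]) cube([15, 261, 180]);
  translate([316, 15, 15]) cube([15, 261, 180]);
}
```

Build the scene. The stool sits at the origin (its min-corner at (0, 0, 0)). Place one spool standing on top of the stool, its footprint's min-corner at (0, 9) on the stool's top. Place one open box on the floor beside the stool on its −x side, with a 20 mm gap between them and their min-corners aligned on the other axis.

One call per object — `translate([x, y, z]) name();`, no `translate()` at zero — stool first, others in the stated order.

stool();
translate([0, 9, 407]) spool();
translate([-351, 0, 0]) open_box();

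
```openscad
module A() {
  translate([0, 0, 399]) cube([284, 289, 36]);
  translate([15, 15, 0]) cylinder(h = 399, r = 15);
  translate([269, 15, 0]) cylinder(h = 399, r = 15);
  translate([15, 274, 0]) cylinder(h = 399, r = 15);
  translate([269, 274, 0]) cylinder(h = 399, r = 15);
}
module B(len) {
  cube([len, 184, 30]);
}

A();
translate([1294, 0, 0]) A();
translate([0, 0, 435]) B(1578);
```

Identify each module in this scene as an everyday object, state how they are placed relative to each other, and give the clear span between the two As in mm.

Second stool starts at x = 1294; first ends at x = 284; clear span = 1294 − 284 = 1010 mm.

A is a stool. B is a beam. A beam spans the tops of two stools. The clear span between the two stools is 1010 mm.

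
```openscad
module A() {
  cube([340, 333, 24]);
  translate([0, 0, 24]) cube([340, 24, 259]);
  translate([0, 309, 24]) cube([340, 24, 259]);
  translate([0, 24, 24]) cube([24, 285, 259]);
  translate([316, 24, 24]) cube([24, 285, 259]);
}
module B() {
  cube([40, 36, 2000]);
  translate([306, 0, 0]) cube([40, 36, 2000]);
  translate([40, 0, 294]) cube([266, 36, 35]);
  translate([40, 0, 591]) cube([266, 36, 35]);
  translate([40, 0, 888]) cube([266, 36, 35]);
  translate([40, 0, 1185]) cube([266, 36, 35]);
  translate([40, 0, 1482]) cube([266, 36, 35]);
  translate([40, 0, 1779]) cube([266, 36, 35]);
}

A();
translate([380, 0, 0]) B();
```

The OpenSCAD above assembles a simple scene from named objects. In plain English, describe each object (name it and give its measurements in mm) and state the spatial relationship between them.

A is an open storage box with external size 340×333×283 mm and wall thickness 24 mm (the base is also 24 mm thick). The base covers the whole footprint; the four walls stand on the base, with the y-facing walls full-width and the x-facing walls fitting between their inner faces.

B is a wooden ladder with two side rails of 40×36 mm section and 2000 mm height, set 346 mm apart overall. Between them run 6 rectangular rungs (36 mm deep, 35 mm thick), front faces flush with the rails' −y face. The bottom of the first rung is 294 mm above the floor and each subsequent rung is 297 mm higher than the one below.

The ladder is on the floor beside the open box on its +x side.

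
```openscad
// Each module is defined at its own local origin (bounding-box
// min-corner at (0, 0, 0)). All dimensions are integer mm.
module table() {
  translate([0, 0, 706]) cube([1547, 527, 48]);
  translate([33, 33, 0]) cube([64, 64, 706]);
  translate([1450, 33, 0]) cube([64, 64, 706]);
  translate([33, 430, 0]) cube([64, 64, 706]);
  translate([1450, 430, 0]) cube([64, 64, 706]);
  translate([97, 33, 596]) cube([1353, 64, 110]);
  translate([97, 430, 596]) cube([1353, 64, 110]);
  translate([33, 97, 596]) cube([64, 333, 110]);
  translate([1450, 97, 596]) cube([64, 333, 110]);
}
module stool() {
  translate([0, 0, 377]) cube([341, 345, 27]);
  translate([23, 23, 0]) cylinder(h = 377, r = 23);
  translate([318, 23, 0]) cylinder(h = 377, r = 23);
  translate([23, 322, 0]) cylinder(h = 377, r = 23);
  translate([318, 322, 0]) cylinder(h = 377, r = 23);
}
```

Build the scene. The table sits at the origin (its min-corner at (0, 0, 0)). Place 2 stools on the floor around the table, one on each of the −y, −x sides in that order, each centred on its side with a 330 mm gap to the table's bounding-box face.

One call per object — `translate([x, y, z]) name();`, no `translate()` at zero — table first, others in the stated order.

table();
translate([603, -675, 0]) stool();
translate([-671, 91, 0]) stool();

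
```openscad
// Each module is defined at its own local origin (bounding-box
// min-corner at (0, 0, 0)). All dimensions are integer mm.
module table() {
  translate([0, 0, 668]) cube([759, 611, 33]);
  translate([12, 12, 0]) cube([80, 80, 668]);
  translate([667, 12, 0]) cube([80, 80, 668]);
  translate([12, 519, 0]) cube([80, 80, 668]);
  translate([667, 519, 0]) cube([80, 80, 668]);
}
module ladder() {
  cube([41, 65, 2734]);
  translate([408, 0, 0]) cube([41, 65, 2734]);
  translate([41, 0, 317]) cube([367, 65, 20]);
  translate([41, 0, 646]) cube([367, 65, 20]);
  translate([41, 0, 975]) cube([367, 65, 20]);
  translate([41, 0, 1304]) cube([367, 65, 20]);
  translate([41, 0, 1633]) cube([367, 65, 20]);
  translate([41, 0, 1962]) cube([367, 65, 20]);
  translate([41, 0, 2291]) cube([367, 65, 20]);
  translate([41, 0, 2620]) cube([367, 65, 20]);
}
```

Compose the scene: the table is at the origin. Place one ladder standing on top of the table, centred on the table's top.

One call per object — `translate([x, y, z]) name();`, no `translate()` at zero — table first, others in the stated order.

table();
translate([155, 273, 701]) ladder();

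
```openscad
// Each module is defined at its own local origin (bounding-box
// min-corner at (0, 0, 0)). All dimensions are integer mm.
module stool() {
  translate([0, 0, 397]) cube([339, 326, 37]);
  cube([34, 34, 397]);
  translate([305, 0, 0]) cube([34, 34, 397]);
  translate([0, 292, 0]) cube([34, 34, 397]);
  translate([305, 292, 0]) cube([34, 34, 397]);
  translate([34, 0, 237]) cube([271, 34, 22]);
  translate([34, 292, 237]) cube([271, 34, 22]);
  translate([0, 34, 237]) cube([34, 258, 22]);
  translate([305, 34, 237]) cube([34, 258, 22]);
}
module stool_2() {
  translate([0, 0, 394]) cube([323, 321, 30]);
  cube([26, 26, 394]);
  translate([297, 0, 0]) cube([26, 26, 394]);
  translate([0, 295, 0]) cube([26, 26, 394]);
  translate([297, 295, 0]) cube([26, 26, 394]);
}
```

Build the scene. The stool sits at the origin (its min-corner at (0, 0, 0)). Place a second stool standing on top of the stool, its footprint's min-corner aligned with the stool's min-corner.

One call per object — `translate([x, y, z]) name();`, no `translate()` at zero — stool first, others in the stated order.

stool();
translate([0, 0, 434]) stool_2();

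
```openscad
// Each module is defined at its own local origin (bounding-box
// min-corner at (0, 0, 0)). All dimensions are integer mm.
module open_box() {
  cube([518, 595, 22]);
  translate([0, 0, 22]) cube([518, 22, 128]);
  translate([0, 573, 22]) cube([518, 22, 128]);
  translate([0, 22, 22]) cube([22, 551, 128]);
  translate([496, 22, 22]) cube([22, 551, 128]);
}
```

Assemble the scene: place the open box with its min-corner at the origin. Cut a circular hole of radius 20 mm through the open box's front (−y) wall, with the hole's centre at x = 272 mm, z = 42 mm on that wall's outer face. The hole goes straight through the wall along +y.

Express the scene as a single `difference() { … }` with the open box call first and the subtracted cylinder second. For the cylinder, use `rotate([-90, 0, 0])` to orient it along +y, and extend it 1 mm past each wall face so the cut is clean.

difference() {
  open_box();
  translate([272, -1, 42]) rotate([-90, 0, 0]) cylinder(h = 24, r = 20);
}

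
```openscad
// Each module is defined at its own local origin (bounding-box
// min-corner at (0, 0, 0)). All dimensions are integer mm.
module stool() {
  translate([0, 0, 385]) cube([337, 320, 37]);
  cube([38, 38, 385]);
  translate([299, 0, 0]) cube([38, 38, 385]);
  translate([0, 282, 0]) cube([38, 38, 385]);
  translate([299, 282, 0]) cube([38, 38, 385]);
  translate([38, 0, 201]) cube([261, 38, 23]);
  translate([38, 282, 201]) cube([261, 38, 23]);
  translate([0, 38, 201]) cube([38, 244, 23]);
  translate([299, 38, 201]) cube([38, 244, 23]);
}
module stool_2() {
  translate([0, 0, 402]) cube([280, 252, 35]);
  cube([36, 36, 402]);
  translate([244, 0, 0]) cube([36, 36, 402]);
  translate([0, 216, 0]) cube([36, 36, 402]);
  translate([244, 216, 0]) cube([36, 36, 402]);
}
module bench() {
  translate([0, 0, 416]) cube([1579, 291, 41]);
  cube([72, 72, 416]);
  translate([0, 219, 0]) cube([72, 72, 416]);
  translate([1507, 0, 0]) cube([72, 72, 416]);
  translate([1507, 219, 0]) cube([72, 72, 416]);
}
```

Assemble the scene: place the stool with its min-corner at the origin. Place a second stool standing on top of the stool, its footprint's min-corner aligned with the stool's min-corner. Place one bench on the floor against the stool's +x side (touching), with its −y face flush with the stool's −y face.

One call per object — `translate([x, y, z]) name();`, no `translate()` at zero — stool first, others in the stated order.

stool();
translate([0, 0, 422]) stool_2();
translate([337, 0, 0]) bench();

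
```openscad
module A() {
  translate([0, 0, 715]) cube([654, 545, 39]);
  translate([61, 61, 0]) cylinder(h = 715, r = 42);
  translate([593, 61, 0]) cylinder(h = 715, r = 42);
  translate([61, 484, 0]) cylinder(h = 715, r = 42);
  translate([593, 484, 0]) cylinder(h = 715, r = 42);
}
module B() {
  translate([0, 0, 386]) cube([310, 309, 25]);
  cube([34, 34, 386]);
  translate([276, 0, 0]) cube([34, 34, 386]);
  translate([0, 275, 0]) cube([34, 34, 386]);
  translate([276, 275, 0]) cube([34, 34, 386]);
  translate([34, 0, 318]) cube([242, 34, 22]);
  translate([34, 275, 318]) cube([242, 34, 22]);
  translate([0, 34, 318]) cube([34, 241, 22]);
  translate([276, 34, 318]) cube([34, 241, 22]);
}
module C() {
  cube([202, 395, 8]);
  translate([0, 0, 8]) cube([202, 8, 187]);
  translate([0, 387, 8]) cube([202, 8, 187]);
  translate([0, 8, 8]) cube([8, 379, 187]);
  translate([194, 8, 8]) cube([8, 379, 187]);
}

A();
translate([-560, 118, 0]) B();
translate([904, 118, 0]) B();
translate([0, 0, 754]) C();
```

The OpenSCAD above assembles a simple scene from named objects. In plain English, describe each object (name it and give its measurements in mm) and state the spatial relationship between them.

A is a table: top 654 mm (x) × 545 mm (y), 39 mm thick, upper face at z = 754 mm, on four round legs of 84 mm diameter, each leg's bounding box inset 19 mm from the nearest pair of top edges, running from z = 0 to the bottom of the top.

B is a simple wooden stool: a rectangular seat 310 mm (x) by 309 mm (y), 25 mm thick, top face at z = 411 mm, on four square legs, each 34×34 mm in cross-section. The legs rest on z = 0, each flush with a corner of the seat. Four stretchers, 34 mm wide and 22 mm tall, connect adjacent legs with their undersides at z = 318 mm, each running between the inner faces of the legs it joins and aligned with the legs' outer faces on the other axis.

C is an open-topped rectangular box: outside dimensions 202×395×195 mm, with a uniform wall and base thickness of 8 mm. The base is a full 202×395 slab on the floor; four walls sit on top of the base. The front and back walls (the −y and +y sides) span the full width; the two side walls fit between them.

Two stools sit around the table at the −x, +x sides. The open box is on top of the table.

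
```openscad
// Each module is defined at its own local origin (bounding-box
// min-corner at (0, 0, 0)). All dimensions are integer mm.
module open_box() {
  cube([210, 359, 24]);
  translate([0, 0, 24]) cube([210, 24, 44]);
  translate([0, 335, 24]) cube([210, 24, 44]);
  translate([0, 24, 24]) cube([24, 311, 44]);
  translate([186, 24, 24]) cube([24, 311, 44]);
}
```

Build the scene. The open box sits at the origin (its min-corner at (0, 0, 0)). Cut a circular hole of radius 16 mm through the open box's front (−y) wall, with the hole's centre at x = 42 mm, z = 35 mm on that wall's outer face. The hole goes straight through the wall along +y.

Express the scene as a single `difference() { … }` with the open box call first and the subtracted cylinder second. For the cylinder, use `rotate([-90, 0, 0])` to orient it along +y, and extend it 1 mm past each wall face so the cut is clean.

difference() {
  open_box();
  translate([42, -1, 35]) rotate([-90, 0, 0]) cylinder(h = 26, r = 16);
}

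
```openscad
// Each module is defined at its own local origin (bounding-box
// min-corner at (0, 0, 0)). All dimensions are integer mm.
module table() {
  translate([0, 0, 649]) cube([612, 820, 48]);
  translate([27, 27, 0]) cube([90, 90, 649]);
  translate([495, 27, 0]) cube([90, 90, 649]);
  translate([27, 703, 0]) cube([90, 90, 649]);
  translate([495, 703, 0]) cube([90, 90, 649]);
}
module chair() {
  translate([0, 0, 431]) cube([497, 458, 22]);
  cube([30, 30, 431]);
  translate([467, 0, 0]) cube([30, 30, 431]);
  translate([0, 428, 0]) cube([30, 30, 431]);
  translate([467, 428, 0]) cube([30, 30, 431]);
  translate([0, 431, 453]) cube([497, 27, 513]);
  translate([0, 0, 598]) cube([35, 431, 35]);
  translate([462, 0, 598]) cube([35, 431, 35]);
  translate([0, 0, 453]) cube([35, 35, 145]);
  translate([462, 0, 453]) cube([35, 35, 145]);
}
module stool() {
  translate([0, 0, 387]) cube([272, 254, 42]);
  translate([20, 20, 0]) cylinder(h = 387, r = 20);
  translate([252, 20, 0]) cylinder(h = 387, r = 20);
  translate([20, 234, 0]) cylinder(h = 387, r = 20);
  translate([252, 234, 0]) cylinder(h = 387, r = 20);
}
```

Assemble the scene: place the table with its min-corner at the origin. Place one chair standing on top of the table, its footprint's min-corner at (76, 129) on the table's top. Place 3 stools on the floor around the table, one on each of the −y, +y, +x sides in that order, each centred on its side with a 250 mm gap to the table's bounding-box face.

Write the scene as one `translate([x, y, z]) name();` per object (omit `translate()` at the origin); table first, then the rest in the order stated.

table();
translate([76, 129, 697]) chair();
translate([170, -504, 0]) stool();
translate([170, 1070, 0]) stool();
translate([862, 283, 0]) stool();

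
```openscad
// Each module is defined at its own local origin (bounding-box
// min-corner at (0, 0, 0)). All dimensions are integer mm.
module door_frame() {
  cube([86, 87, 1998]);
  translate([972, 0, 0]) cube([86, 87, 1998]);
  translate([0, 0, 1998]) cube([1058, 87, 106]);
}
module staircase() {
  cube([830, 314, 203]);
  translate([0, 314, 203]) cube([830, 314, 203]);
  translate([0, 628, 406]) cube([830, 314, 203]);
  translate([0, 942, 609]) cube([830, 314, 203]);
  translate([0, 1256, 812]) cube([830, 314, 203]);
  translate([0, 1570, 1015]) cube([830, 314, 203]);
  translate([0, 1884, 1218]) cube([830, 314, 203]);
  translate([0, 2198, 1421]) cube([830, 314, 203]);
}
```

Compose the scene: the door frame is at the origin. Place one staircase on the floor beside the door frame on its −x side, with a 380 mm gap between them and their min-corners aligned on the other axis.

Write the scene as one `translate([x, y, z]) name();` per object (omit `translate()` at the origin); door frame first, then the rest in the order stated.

door_frame();
translate([-1210, 0, 0]) staircase();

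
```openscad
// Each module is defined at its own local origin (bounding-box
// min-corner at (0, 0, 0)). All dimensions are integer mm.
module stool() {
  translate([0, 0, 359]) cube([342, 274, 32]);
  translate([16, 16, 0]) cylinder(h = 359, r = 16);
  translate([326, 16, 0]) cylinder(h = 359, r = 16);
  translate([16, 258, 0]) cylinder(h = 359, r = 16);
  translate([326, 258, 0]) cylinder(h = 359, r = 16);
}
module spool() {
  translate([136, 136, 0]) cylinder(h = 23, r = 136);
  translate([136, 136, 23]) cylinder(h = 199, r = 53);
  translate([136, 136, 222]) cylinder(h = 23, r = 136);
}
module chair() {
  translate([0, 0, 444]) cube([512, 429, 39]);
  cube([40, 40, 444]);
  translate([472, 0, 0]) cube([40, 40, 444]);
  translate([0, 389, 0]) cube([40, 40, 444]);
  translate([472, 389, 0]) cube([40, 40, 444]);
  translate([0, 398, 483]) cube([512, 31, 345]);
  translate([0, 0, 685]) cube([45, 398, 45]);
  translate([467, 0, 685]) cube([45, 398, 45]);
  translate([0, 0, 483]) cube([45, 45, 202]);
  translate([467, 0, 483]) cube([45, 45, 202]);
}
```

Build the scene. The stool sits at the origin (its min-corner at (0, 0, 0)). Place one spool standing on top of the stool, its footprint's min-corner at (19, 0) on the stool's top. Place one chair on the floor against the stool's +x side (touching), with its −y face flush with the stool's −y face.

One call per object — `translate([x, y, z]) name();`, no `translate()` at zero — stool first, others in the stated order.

stool();
translate([19, 0, 391]) spool();
translate([342, 0, 0]) chair();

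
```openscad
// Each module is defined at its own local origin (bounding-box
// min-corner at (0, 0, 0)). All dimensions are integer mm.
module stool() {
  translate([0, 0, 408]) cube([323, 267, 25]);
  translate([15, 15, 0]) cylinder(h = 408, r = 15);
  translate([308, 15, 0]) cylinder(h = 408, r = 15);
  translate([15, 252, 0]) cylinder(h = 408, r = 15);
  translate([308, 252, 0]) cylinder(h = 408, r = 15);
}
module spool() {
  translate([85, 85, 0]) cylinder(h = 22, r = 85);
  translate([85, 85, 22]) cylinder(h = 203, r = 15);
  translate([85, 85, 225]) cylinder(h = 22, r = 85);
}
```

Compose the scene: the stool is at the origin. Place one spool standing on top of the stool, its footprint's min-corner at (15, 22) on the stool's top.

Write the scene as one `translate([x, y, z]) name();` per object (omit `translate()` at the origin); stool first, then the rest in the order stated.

stool();
translate([15, 22, 433]) spool();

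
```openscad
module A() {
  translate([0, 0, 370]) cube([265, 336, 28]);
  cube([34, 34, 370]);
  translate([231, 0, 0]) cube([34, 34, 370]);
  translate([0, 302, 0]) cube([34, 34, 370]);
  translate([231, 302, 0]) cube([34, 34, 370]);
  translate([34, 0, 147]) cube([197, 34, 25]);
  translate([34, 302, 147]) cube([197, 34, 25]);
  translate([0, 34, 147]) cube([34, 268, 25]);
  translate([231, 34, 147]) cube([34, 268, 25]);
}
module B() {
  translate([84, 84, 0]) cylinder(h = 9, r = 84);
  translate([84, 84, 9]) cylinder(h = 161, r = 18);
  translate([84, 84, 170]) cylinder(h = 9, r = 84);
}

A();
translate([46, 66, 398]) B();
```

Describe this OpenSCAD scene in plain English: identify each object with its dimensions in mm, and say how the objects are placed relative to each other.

A is a four-legged stool. The seat is a 265×336×28 mm slab whose top surface is at z = 398 mm; four square legs, each 34×34 mm in cross-section, run from the floor (z = 0) to the underside of the seat, each flush with a corner of the seat. Four stretchers, 34 mm wide and 25 mm tall, connect adjacent legs with their undersides at z = 147 mm, each running between the inner faces of the legs it joins and aligned with the legs' outer faces on the other axis.

B is a spool: two coaxial disc flanges of radius 84 mm and thickness 9 mm, joined by a core cylinder of radius 18 mm and height 161 mm. The lower flange rests on z = 0 and the three cylinders share a vertical axis.

The spool is on top of the stool.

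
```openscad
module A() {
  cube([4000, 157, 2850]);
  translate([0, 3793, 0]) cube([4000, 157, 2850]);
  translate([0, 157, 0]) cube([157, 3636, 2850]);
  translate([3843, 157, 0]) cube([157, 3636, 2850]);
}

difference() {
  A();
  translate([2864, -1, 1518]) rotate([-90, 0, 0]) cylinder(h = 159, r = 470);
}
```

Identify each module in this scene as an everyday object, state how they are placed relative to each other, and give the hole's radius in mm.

The subtracted cylinder has r = 470 mm.

A is a house frame. The house frame has a circular hole through its front wall. The hole's radius is 470 mm.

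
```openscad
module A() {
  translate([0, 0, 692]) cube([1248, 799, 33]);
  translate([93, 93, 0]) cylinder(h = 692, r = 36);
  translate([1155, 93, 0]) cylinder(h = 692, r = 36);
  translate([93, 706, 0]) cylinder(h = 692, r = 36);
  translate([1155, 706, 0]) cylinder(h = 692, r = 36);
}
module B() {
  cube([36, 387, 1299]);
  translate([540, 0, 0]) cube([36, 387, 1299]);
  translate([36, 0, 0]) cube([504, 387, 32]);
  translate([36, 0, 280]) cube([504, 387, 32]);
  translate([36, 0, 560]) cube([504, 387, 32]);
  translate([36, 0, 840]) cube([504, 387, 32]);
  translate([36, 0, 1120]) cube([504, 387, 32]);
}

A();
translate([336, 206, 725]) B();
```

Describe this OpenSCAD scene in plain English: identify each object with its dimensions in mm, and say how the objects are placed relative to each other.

A is a table with a 1248×799 mm rectangular top, 33 mm thick, top surface at z = 725 mm, supported by four round legs of 72 mm diameter, each leg's bounding box inset 57 mm from the nearest pair of top edges, running from the floor.

B is a bookshelf 576 mm wide overall, 387 mm deep and 1299 mm tall. The two sides are 36 mm thick vertical panels. 5 horizontal shelves of 32 mm thickness span between the inner faces of the sides; the lowest shelf sits on the floor and shelves are stacked with a clear vertical gap of 248 mm between each pair.

The bookshelf is on top of the table, centred.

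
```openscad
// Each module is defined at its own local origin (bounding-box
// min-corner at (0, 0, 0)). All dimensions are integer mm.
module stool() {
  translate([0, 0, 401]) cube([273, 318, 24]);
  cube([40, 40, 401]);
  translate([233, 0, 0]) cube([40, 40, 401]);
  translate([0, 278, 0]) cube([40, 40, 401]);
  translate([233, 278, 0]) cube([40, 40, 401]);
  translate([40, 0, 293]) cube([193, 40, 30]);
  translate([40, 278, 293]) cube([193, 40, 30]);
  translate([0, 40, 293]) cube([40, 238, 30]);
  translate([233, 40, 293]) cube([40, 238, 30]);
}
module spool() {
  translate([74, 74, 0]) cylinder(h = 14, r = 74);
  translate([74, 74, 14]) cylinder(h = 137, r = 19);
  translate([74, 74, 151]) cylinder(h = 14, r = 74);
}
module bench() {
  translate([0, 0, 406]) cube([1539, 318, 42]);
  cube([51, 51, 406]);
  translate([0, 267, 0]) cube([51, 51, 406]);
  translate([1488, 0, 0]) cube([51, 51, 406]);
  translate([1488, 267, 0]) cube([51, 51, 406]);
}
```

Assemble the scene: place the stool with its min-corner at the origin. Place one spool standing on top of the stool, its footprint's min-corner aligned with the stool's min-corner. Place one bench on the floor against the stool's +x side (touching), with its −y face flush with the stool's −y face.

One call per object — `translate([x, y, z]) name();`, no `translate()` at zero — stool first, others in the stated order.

stool();
translate([0, 0, 425]) spool();
translate([273, 0, 0]) bench();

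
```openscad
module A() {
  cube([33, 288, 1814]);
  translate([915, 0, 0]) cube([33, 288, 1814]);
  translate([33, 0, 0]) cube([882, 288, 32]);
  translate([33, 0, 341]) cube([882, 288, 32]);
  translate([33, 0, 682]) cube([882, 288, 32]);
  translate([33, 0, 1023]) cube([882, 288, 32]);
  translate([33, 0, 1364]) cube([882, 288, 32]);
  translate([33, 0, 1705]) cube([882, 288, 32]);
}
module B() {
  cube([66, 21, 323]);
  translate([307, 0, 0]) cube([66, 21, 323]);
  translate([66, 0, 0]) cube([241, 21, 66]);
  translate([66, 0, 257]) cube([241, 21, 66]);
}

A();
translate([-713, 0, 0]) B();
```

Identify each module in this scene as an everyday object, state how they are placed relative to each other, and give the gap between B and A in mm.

The picture frame's nearest face is 340 mm from the bookshelf's −x face.

A is a bookshelf. B is a picture frame. The picture frame is on the floor beside the bookshelf on its −x side. The gap between the picture frame and the bookshelf is 340 mm.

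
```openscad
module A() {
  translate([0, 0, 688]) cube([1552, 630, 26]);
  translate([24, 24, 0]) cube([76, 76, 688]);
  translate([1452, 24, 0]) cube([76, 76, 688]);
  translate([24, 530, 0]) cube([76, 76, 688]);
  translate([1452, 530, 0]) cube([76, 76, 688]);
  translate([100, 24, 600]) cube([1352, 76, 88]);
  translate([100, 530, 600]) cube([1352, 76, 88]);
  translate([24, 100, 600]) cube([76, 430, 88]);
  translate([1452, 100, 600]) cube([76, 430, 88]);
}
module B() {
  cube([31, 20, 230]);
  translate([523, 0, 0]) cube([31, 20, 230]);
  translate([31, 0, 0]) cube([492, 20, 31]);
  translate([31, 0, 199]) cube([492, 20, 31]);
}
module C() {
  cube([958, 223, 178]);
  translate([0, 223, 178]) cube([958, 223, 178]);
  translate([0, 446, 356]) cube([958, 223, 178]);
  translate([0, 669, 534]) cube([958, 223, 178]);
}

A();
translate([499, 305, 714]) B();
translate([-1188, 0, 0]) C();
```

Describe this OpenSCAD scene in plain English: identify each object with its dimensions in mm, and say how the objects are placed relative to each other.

A is a table: top 1552 mm (x) × 630 mm (y), 26 mm thick, upper face at z = 714 mm, on four 76×76 mm square legs, each inset 24 mm from the nearest pair of top edges, running from z = 0 to the bottom of the top. Four apron rails, 76 mm thick and 88 mm tall, run between adjacent legs with their top edges flush with the underside of the top and their outer faces flush with the legs' outer faces.

B is a rectangular picture frame lying in the x–z plane (depth along y). The opening is 492 mm wide (x) by 168 mm tall (z), surrounded by a border 31 mm wide on all four sides. The frame is 20 mm deep and is made of two full-height vertical stiles with two horizontal rails fitted between them.

C is a straight staircase of 4 solid steps. Each step is 958 mm wide (x), 223 mm deep (y, the going) and 178 mm tall (the rise). The first step rests on the floor; each subsequent step sits one going further in +y and one rise higher in +z, directly behind and above the previous step with no overlap.

The picture frame is on top of the table, centred. The staircase is on the floor beside the table on its −x side.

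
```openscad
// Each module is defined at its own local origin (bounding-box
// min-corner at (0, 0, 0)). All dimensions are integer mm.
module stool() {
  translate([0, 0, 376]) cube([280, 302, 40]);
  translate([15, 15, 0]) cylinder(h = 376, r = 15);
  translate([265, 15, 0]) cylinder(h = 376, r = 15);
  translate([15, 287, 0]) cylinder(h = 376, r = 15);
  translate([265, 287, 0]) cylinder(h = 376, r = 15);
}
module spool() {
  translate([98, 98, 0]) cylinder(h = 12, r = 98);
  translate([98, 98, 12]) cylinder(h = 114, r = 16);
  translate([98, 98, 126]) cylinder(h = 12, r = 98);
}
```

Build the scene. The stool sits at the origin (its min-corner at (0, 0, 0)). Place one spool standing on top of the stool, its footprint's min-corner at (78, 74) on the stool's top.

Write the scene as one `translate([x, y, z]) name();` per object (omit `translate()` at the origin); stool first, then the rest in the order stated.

stool();
translate([78, 74, 416]) spool();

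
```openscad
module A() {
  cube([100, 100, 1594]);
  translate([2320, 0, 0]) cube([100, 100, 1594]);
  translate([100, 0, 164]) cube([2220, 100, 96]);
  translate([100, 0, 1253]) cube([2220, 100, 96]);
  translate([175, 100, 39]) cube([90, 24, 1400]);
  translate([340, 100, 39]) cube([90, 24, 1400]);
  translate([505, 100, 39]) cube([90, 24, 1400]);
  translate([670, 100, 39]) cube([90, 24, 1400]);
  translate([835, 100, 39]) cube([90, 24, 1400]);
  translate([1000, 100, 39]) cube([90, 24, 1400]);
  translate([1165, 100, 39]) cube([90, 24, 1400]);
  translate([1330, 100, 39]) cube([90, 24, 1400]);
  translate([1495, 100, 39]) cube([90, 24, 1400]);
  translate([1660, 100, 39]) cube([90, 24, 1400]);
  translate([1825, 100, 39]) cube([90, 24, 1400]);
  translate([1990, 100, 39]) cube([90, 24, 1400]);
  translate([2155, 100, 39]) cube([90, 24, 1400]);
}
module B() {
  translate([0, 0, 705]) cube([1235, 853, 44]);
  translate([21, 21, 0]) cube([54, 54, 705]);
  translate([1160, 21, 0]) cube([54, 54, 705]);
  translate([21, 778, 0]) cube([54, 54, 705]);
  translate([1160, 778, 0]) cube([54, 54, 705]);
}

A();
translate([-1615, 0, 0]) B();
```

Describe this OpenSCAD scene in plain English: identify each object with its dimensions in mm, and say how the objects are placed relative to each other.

A is a fence section. Two 100×100 mm posts, 1594 mm tall, stand on the floor with a clear span of 2220 mm between their inner faces. Two horizontal rails of 100×96 mm section span the gap between the posts with their undersides at z = 164 mm and z = 1253 mm, flush with the posts' −y face. 13 pickets, each 90 mm wide, 24 mm thick and 1400 mm tall, are fixed to the +y face of the rails with their bottoms at z = 39 mm, evenly spaced across the span with equal gaps (rounded down to the nearest mm) at the −x end and between each pair — any rounding remainder accumulates at the +x end.

B is a table with a 1235×853 mm rectangular top, 44 mm thick, top surface at z = 749 mm, supported by four 54×54 mm square legs, each inset 21 mm from the nearest pair of top edges, running from the floor.

The table is on the floor beside the fence section on its −x side.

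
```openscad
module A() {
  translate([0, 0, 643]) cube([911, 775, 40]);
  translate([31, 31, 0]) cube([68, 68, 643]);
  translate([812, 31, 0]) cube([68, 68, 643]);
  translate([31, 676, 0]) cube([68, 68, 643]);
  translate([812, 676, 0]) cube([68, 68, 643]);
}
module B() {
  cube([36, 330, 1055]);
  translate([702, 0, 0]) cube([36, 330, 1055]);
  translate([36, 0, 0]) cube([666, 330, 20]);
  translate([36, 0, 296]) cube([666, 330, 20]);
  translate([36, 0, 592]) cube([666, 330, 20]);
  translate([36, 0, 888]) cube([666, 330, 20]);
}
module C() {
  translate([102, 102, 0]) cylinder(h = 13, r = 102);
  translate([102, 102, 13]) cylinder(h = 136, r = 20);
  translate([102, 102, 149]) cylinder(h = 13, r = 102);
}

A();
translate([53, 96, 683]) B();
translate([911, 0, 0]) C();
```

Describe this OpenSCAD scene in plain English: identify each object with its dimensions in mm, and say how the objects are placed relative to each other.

A is a table: top 911 mm (x) × 775 mm (y), 40 mm thick, upper face at z = 683 mm, on four 68×68 mm square legs, each inset 31 mm from the nearest pair of top edges, running from z = 0 to the bottom of the top.

B is an open bookshelf. Two side panels, each 36 mm thick, 330 mm deep and 1055 mm tall, stand 738 mm apart (outside-to-outside). Between them sit 4 shelves, each 20 mm thick and 330 mm deep, spanning the full gap between the sides. The bottom shelf rests on the floor (its underside at z = 0) and the clear gap between one shelf's top and the next shelf's underside is 276 mm.

C is a spool: two coaxial disc flanges of radius 102 mm and thickness 13 mm, joined by a core cylinder of radius 20 mm and height 136 mm. The lower flange rests on z = 0 and the three cylinders share a vertical axis.

The bookshelf is on top of the table. The spool is against the table's +x side, with their −y faces flush.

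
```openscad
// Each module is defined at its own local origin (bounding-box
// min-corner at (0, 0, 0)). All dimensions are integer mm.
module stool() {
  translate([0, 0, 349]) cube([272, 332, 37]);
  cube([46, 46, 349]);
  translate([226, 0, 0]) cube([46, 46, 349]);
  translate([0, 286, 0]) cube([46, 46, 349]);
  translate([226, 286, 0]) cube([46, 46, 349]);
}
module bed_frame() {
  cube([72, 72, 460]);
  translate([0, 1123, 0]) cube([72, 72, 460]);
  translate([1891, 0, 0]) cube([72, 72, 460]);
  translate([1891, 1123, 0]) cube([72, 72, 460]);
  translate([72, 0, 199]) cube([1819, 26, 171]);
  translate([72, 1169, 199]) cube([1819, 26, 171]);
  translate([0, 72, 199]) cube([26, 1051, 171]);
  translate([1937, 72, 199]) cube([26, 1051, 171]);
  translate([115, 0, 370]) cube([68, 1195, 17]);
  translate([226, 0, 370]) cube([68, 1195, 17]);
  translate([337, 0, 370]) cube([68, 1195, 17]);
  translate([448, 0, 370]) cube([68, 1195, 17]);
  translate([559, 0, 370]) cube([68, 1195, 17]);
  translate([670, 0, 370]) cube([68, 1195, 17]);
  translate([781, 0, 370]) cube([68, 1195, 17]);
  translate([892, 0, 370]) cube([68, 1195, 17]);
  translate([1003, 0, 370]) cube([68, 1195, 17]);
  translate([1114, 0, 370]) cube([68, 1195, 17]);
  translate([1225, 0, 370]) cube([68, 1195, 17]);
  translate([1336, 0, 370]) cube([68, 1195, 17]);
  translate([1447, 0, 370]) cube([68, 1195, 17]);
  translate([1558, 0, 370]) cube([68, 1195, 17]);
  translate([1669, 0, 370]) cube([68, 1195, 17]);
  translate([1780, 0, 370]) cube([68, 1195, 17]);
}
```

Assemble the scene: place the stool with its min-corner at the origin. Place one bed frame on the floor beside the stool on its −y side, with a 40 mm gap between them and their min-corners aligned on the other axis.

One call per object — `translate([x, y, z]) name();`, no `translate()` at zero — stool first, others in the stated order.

stool();
translate([0, -1235, 0]) bed_frame();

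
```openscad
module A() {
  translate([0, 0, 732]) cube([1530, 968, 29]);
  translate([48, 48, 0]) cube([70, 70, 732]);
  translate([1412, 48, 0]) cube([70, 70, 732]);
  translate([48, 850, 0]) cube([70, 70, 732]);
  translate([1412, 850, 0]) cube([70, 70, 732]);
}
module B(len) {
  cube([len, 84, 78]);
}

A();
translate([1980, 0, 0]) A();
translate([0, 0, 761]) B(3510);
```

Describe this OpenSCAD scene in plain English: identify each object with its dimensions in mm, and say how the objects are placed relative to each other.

A is a table with a 1530×968 mm rectangular top, 29 mm thick, top surface at z = 761 mm, supported by four 70×70 mm square legs, each inset 48 mm from the nearest pair of top edges, running from the floor.

B is a rectangular beam 3510 mm long (x), 84 mm deep (y), 78 mm thick (z).

The beam spans the tops of two tables placed 450 mm apart, resting at z = 761 mm.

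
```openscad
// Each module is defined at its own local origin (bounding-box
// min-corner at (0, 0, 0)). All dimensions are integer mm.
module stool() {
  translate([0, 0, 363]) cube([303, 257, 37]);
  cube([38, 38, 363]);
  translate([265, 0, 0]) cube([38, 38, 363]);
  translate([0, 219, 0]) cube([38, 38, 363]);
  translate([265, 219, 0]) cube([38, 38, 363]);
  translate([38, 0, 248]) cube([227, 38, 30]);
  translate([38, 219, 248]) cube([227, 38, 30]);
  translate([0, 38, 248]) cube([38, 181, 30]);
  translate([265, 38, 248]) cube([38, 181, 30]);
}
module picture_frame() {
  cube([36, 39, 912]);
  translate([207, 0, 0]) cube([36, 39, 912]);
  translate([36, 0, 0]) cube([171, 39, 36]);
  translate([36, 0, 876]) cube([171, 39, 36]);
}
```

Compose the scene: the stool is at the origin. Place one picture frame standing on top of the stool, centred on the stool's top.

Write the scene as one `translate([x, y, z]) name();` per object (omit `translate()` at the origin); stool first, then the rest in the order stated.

stool();
translate([30, 109, 400]) picture_frame();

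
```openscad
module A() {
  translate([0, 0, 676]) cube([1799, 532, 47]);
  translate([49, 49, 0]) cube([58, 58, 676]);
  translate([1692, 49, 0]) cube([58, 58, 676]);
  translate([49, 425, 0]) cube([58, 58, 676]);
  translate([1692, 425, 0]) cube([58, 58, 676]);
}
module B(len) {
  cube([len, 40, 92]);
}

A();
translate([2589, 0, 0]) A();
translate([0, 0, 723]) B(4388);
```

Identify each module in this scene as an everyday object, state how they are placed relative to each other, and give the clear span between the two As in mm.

A is a table. B is a beam. A beam spans the tops of two tables. The clear span between the two tables is 790 mm.

Second table starts at x = 2589; first ends at x = 1799; clear span = 2589 − 1799 = 790 mm.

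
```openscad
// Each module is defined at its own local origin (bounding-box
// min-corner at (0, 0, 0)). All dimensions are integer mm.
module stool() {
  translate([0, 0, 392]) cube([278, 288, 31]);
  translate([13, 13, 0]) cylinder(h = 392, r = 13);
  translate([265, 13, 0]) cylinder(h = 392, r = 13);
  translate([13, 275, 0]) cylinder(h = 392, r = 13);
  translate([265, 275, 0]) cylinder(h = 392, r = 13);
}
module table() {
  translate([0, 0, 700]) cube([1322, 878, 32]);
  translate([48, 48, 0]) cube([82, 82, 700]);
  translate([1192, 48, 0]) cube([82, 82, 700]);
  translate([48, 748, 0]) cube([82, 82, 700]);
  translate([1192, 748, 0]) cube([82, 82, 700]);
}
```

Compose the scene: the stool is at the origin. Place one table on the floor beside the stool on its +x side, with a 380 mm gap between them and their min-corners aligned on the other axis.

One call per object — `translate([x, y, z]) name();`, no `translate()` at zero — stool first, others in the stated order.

stool();
translate([658, 0, 0]) table();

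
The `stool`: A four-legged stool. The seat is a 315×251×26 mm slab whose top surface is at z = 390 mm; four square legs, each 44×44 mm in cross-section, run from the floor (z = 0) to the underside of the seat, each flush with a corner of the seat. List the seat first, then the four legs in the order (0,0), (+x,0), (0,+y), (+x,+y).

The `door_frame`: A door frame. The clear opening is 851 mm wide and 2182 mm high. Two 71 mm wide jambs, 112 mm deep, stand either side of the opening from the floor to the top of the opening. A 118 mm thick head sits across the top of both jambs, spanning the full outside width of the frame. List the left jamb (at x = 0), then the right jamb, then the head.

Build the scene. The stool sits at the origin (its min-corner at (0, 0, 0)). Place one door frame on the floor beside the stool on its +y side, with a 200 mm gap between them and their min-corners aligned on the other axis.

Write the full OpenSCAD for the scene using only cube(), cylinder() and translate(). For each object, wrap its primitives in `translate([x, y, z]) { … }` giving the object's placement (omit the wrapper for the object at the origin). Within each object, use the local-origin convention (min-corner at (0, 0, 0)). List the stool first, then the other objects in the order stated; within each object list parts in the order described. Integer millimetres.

translate([0, 0, 364]) cube([315, 251, 26]);
cube([44, 44, 364]);
translate([271, 0, 0]) cube([44, 44, 364]);
translate([0, 207, 0]) cube([44, 44, 364]);
translate([271, 207, 0]) cube([44, 44, 364]);
translate([0, 451, 0]) {
  cube([71, 112, 2182]);
  translate([922, 0, 0]) cube([71, 112, 2182]);
  translate([0, 0, 2182]) cube([993, 112, 118]);
}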